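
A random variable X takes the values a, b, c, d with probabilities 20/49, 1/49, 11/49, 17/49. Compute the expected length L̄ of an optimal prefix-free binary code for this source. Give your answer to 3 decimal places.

Repeatedly combine the two least-probable nodes; the expected code length is the sum of the merged weights.
merge 1/49 + 11/49 → 12/49
merge 12/49 + 17/49 → 29/49
merge 20/49 + 29/49 → 1
L = 12/49 + 29/49 + 1 = 90/49 ≈ 1.837 bits/symbol.

1.837 bits/symbol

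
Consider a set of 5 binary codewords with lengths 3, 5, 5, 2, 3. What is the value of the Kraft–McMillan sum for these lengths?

With common denominator 2^5 = 32: Σ 2^(−ℓᵢ) = 4/32 + 1/32 + 1/32 + 8/32 + 4/32 = 18/32 = 0.5625.

0.5625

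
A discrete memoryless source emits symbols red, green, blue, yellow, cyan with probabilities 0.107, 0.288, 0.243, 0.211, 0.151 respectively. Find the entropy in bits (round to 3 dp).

2.244 bits

H = −Σ pᵢ log₂ pᵢ.
−0.107·log₂(0.107) = 0.3450
−0.288·log₂(0.288) = 0.5172
−0.243·log₂(0.243) = 0.4960
−0.211·log₂(0.211) = 0.4736
−0.151·log₂(0.151) = 0.4118
Sum ≈ 2.2436 → 2.244 bits.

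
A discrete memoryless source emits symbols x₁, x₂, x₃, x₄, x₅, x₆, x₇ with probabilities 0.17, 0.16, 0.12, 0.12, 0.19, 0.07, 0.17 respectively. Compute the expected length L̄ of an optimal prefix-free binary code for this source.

Repeatedly combine the two least-probable nodes; the expected code length is the sum of the merged weights.
merge 7/100 + 3/25 → 19/100
merge 3/25 + 4/25 → 7/25
merge 17/100 + 17/100 → 17/50
merge 19/100 + 19/100 → 19/50
merge 7/25 + 17/50 → 31/50
merge 19/50 + 31/50 → 1
L = 19/100 + 7/25 + 17/50 + 19/50 + 31/50 + 1 = 281/100 = 2.81 bits/symbol.

2.81 bits/symbol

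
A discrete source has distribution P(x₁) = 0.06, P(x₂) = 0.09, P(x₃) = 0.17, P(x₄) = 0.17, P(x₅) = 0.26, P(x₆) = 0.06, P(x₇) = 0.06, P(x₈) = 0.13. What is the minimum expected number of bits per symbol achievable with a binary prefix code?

2.84 bits/symbol

Repeatedly combine the two least-probable nodes; the expected code length is the sum of the merged weights.
merge 3/50 + 3/50 → 3/25
merge 3/50 + 9/100 → 3/20
merge 3/25 + 13/100 → 1/4
merge 3/20 + 17/100 → 8/25
merge 17/100 + 1/4 → 21/50
merge 13/50 + 8/25 → 29/50
merge 21/50 + 29/50 → 1
L = 3/25 + 3/20 + 1/4 + 8/25 + 21/50 + 29/50 + 1 = 71/25 = 2.84 bits/symbol.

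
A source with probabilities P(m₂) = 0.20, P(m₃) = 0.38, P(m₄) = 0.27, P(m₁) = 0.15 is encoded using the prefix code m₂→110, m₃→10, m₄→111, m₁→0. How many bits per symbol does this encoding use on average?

2.32 bits/symbol

L̄ = Σ pᵢ·ℓᵢ = 0.20·3 + 0.38·2 + 0.27·3 + 0.15·1 = 2.32 bits/symbol.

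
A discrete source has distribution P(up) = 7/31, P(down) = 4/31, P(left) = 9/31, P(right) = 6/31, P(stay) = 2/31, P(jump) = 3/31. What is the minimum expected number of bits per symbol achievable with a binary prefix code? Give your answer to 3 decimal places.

2.452 bits/symbol

Repeatedly combine the two least-probable nodes; the expected code length is the sum of the merged weights.
merge 2/31 + 3/31 → 5/31
merge 4/31 + 5/31 → 9/31
merge 6/31 + 7/31 → 13/31
merge 9/31 + 9/31 → 18/31
merge 13/31 + 18/31 → 1
L = 5/31 + 9/31 + 13/31 + 18/31 + 1 = 76/31 ≈ 2.452 bits/symbol.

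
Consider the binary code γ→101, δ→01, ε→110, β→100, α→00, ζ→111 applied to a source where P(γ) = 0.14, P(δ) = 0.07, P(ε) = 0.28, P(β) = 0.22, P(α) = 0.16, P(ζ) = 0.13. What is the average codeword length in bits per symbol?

2.77 bits/symbol

L̄ = Σ pᵢ·ℓᵢ = 0.14·3 + 0.07·2 + 0.28·3 + 0.22·3 + 0.16·2 + 0.13·3 = 2.77 bits/symbol.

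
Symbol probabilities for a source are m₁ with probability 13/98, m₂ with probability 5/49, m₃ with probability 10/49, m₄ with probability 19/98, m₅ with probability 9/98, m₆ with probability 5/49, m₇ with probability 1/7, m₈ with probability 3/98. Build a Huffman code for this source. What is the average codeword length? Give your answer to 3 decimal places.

Repeatedly combine the two least-probable nodes; the expected code length is the sum of the merged weights.
merge 3/98 + 9/98 → 6/49
merge 5/49 + 5/49 → 10/49
merge 6/49 + 13/98 → 25/98
merge 1/7 + 19/98 → 33/98
merge 10/49 + 10/49 → 20/49
merge 25/98 + 33/98 → 29/49
merge 20/49 + 29/49 → 1
L = 6/49 + 10/49 + 25/98 + 33/98 + 20/49 + 29/49 + 1 = 143/49 ≈ 2.918 bits/symbol.

2.918 bits/symbol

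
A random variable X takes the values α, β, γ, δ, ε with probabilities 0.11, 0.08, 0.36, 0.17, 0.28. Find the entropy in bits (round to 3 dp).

H = −Σ pᵢ log₂ pᵢ.
−0.11·log₂(0.11) = 0.3503
−0.08·log₂(0.08) = 0.2915
−0.36·log₂(0.36) = 0.5306
−0.17·log₂(0.17) = 0.4346
−0.28·log₂(0.28) = 0.5142
Sum ≈ 2.1212 → 2.121 bits.

2.121 bits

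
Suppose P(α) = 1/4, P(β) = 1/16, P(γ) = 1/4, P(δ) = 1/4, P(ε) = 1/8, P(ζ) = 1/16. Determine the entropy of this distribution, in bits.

Each probability is a power of 1/2, so log₂(1/p) is an integer.
H = Σ p·log₂(1/p) = 1/4·2 + 1/16·4 + 1/4·2 + 1/4·2 + 1/8·3 + 1/16·4 = 2.375 bits.

2.375 bits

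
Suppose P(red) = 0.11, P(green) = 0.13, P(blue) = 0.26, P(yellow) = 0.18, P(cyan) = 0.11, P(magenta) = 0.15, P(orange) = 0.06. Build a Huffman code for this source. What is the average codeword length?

2.73 bits/symbol

Repeatedly combine the two least-probable nodes; the expected code length is the sum of the merged weights.
merge 3/50 + 11/100 → 17/100
merge 11/100 + 13/100 → 6/25
merge 3/20 + 17/100 → 8/25
merge 9/50 + 6/25 → 21/50
merge 13/50 + 8/25 → 29/50
merge 21/50 + 29/50 → 1
L = 17/100 + 6/25 + 8/25 + 21/50 + 29/50 + 1 = 273/100 = 2.73 bits/symbol.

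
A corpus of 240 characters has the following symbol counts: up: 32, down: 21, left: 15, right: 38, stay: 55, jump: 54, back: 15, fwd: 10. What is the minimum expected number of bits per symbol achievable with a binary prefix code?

Probabilities are the counts divided by 240.
Repeatedly combine the two least-probable nodes; the expected code length is the sum of the merged weights.
merge 1/24 + 1/16 → 5/48
merge 1/16 + 7/80 → 3/20
merge 5/48 + 2/15 → 19/80
merge 3/20 + 19/120 → 37/120
merge 9/40 + 11/48 → 109/240
merge 19/80 + 37/120 → 131/240
merge 109/240 + 131/240 → 1
L = 5/48 + 3/20 + 19/80 + 37/120 + 109/240 + 131/240 + 1 = 14/5 = 2.8 bits/symbol.

2.8 bits/symbol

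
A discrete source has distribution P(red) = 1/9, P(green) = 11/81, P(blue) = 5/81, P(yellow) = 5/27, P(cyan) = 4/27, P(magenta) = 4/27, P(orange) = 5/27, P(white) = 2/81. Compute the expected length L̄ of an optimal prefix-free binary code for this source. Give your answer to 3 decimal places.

Repeatedly combine the two least-probable nodes; the expected code length is the sum of the merged weights.
merge 2/81 + 5/81 → 7/81
merge 7/81 + 1/9 → 16/81
merge 11/81 + 4/27 → 23/81
merge 4/27 + 5/27 → 1/3
merge 5/27 + 16/81 → 31/81
merge 23/81 + 1/3 → 50/81
merge 31/81 + 50/81 → 1
L = 7/81 + 16/81 + 23/81 + 1/3 + 31/81 + 50/81 + 1 = 235/81 ≈ 2.901 bits/symbol.

2.901 bits/symbol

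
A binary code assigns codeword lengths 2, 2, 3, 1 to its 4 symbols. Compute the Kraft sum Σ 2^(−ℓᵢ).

With common denominator 2^3 = 8: Σ 2^(−ℓᵢ) = 2/8 + 2/8 + 1/8 + 4/8 = 9/8 = 1.125.

1.125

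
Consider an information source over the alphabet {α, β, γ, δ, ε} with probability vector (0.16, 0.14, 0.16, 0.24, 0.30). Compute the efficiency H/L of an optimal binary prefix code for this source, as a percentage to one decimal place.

Entropy H = −Σ p log₂ p ≈ 2.2584 bits.
Huffman merges: 7/50+4/25→3/10; 4/25+6/25→2/5; 3/10+3/10→3/5; 2/5+3/5→1. L = 23/10 ≈ 2.3000.
Efficiency = H/L = 2.2584/2.3000 = 98.2%.

98.2%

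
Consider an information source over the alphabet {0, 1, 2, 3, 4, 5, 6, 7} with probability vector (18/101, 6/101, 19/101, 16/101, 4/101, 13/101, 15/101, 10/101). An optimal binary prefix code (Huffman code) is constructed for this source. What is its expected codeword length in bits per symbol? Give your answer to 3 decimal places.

Repeatedly combine the two least-probable nodes; the expected code length is the sum of the merged weights.
merge 4/101 + 6/101 → 10/101
merge 10/101 + 10/101 → 20/101
merge 13/101 + 15/101 → 28/101
merge 16/101 + 18/101 → 34/101
merge 19/101 + 20/101 → 39/101
merge 28/101 + 34/101 → 62/101
merge 39/101 + 62/101 → 1
L = 10/101 + 20/101 + 28/101 + 34/101 + 39/101 + 62/101 + 1 = 294/101 ≈ 2.911 bits/symbol.

2.911 bits/symbol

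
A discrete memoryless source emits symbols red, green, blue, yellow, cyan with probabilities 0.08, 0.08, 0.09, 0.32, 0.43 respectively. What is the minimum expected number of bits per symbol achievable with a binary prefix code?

1.98 bits/symbol

Repeatedly combine the two least-probable nodes; the expected code length is the sum of the merged weights.
merge 2/25 + 2/25 → 4/25
merge 9/100 + 4/25 → 1/4
merge 1/4 + 8/25 → 57/100
merge 43/100 + 57/100 → 1
L = 4/25 + 1/4 + 57/100 + 1 = 99/50 = 1.98 bits/symbol.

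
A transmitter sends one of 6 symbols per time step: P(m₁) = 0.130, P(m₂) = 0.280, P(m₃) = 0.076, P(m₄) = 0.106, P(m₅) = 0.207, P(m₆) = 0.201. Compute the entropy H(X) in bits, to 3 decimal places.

H = −Σ pᵢ log₂ pᵢ.
−0.130·log₂(0.130) = 0.3826
−0.280·log₂(0.280) = 0.5142
−0.076·log₂(0.076) = 0.2826
−0.106·log₂(0.106) = 0.3432
−0.207·log₂(0.207) = 0.4704
−0.201·log₂(0.201) = 0.4653
Sum ≈ 2.4583 → 2.458 bits.

2.458 bits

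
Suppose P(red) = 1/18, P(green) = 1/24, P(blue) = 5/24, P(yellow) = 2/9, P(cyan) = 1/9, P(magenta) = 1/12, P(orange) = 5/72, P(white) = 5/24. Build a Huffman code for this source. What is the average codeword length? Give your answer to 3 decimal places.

Repeatedly combine the two least-probable nodes; the expected code length is the sum of the merged weights.
merge 1/24 + 1/18 → 7/72
merge 5/72 + 1/12 → 11/72
merge 7/72 + 1/9 → 5/24
merge 11/72 + 5/24 → 13/36
merge 5/24 + 5/24 → 5/12
merge 2/9 + 13/36 → 7/12
merge 5/12 + 7/12 → 1
L = 7/72 + 11/72 + 5/24 + 13/36 + 5/12 + 7/12 + 1 = 203/72 ≈ 2.819 bits/symbol.

2.819 bits/symbol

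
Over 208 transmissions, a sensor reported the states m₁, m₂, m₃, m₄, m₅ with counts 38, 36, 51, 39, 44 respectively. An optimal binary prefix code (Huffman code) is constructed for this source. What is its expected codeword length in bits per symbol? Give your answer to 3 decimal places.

Probabilities are the counts divided by 208.
Repeatedly combine the two least-probable nodes; the expected code length is the sum of the merged weights.
merge 9/52 + 19/104 → 37/104
merge 3/16 + 11/52 → 83/208
merge 51/208 + 37/104 → 125/208
merge 83/208 + 125/208 → 1
L = 37/104 + 83/208 + 125/208 + 1 = 245/104 ≈ 2.356 bits/symbol.

2.356 bits/symbol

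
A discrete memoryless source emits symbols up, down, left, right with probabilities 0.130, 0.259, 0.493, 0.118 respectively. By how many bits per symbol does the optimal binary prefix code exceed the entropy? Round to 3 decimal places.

Entropy H = −Σ p log₂ p ≈ 1.7543 bits.
Huffman merges: 59/500+13/100→31/125; 31/125+259/1000→507/1000; 493/1000+507/1000→1. L = 351/200 ≈ 1.7550.
L − H = 1.7550 − 1.7543 = 0.001 bits.

0.001 bits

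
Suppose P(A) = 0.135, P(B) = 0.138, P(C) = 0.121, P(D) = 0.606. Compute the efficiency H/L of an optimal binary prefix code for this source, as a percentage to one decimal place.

Entropy H = −Σ p log₂ p ≈ 1.5909 bits.
Huffman merges: 121/1000+27/200→32/125; 69/500+32/125→197/500; 197/500+303/500→1. L = 33/20 ≈ 1.6500.
Efficiency = H/L = 1.5909/1.6500 = 96.4%.

96.4%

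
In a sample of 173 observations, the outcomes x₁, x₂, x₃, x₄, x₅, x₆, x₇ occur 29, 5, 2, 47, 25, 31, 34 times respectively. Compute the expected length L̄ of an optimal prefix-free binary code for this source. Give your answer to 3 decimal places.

2.572 bits/symbol

Probabilities are the counts divided by 173.
Repeatedly combine the two least-probable nodes; the expected code length is the sum of the merged weights.
merge 2/173 + 5/173 → 7/173
merge 7/173 + 25/173 → 32/173
merge 29/173 + 31/173 → 60/173
merge 32/173 + 34/173 → 66/173
merge 47/173 + 60/173 → 107/173
merge 66/173 + 107/173 → 1
L = 7/173 + 32/173 + 60/173 + 66/173 + 107/173 + 1 = 445/173 ≈ 2.572 bits/symbol.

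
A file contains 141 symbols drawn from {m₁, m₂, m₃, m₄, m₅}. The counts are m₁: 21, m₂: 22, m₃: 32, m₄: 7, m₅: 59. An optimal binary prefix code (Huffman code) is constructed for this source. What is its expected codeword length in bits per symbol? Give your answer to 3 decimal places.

2.135 bits/symbol

Probabilities are the counts divided by 141.
Repeatedly combine the two least-probable nodes; the expected code length is the sum of the merged weights.
merge 7/141 + 7/47 → 28/141
merge 22/141 + 28/141 → 50/141
merge 32/141 + 50/141 → 82/141
merge 59/141 + 82/141 → 1
L = 28/141 + 50/141 + 82/141 + 1 = 301/141 ≈ 2.135 bits/symbol.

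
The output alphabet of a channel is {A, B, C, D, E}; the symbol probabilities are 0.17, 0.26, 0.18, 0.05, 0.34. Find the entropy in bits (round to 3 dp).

H = −Σ pᵢ log₂ pᵢ.
−0.17·log₂(0.17) = 0.4346
−0.26·log₂(0.26) = 0.5053
−0.18·log₂(0.18) = 0.4453
−0.05·log₂(0.05) = 0.2161
−0.34·log₂(0.34) = 0.5292
Sum ≈ 2.1305 → 2.130 bits.

2.130 bits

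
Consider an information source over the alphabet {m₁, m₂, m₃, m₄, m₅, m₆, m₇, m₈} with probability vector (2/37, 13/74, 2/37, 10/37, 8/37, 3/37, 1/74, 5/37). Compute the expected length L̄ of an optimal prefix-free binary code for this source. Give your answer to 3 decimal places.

2.703 bits/symbol

Repeatedly combine the two least-probable nodes; the expected code length is the sum of the merged weights.
merge 1/74 + 2/37 → 5/74
merge 2/37 + 5/74 → 9/74
merge 3/37 + 9/74 → 15/74
merge 5/37 + 13/74 → 23/74
merge 15/74 + 8/37 → 31/74
merge 10/37 + 23/74 → 43/74
merge 31/74 + 43/74 → 1
L = 5/74 + 9/74 + 15/74 + 23/74 + 31/74 + 43/74 + 1 = 100/37 ≈ 2.703 bits/symbol.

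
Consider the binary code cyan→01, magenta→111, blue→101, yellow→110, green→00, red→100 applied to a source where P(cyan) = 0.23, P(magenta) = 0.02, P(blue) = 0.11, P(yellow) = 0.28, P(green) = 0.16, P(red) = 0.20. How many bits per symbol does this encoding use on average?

L̄ = Σ pᵢ·ℓᵢ = 0.23·2 + 0.02·3 + 0.11·3 + 0.28·3 + 0.16·2 + 0.20·3 = 2.61 bits/symbol.

2.61 bits/symbol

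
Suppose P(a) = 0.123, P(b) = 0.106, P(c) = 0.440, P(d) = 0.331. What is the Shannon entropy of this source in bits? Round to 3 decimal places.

1.764 bits

H = −Σ pᵢ log₂ pᵢ.
−0.123·log₂(0.123) = 0.3719
−0.106·log₂(0.106) = 0.3432
−0.440·log₂(0.440) = 0.5211
−0.331·log₂(0.331) = 0.5280
Sum ≈ 1.7642 → 1.764 bits.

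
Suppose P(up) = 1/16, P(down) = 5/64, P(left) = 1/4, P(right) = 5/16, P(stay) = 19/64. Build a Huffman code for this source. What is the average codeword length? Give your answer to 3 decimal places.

Repeatedly combine the two least-probable nodes; the expected code length is the sum of the merged weights.
merge 1/16 + 5/64 → 9/64
merge 9/64 + 1/4 → 25/64
merge 19/64 + 5/16 → 39/64
merge 25/64 + 39/64 → 1
L = 9/64 + 25/64 + 39/64 + 1 = 137/64 ≈ 2.141 bits/symbol.

2.141 bits/symbol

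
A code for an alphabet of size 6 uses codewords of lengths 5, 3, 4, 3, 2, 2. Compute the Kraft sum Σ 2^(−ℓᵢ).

0.84375

With common denominator 2^5 = 32: Σ 2^(−ℓᵢ) = 1/32 + 4/32 + 2/32 + 4/32 + 8/32 + 8/32 = 27/32 = 0.84375.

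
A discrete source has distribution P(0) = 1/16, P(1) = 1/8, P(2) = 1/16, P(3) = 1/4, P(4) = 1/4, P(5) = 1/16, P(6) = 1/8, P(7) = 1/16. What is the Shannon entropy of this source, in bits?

2.75 bits

Each probability is a power of 1/2, so log₂(1/p) is an integer.
H = Σ p·log₂(1/p) = 1/16·4 + 1/8·3 + 1/16·4 + 1/4·2 + 1/4·2 + 1/16·4 + 1/8·3 + 1/16·4 = 2.75 bits.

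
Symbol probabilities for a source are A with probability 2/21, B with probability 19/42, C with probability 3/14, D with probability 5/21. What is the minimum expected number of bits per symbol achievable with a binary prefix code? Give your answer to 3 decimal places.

Repeatedly combine the two least-probable nodes; the expected code length is the sum of the merged weights.
merge 2/21 + 3/14 → 13/42
merge 5/21 + 13/42 → 23/42
merge 19/42 + 23/42 → 1
L = 13/42 + 23/42 + 1 = 13/7 ≈ 1.857 bits/symbol.

1.857 bits/symbol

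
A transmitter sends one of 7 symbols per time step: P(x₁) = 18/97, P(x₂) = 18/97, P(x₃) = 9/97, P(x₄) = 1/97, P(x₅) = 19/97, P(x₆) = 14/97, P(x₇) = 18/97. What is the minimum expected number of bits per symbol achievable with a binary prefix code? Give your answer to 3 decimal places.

Repeatedly combine the two least-probable nodes; the expected code length is the sum of the merged weights.
merge 1/97 + 9/97 → 10/97
merge 10/97 + 14/97 → 24/97
merge 18/97 + 18/97 → 36/97
merge 18/97 + 19/97 → 37/97
merge 24/97 + 36/97 → 60/97
merge 37/97 + 60/97 → 1
L = 10/97 + 24/97 + 36/97 + 37/97 + 60/97 + 1 = 264/97 ≈ 2.722 bits/symbol.

2.722 bits/symbol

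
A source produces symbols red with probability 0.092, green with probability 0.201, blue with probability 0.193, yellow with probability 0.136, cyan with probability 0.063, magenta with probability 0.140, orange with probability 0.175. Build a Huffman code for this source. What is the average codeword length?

Repeatedly combine the two least-probable nodes; the expected code length is the sum of the merged weights.
merge 63/1000 + 23/250 → 31/200
merge 17/125 + 7/50 → 69/250
merge 31/200 + 7/40 → 33/100
merge 193/1000 + 201/1000 → 197/500
merge 69/250 + 33/100 → 303/500
merge 197/500 + 303/500 → 1
L = 31/200 + 69/250 + 33/100 + 197/500 + 303/500 + 1 = 2761/1000 = 2.761 bits/symbol.

2.761 bits/symbol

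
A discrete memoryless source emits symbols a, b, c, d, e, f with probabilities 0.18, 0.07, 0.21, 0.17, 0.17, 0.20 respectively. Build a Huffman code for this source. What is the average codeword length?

Repeatedly combine the two least-probable nodes; the expected code length is the sum of the merged weights.
merge 7/100 + 17/100 → 6/25
merge 17/100 + 9/50 → 7/20
merge 1/5 + 21/100 → 41/100
merge 6/25 + 7/20 → 59/100
merge 41/100 + 59/100 → 1
L = 6/25 + 7/20 + 41/100 + 59/100 + 1 = 259/100 = 2.59 bits/symbol.

2.59 bits/symbol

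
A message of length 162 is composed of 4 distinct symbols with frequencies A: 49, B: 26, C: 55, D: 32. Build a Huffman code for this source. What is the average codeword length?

2 bits/symbol

Probabilities are the counts divided by 162.
Repeatedly combine the two least-probable nodes; the expected code length is the sum of the merged weights.
merge 13/81 + 16/81 → 29/81
merge 49/162 + 55/162 → 52/81
merge 29/81 + 52/81 → 1
L = 29/81 + 52/81 + 1 = 2 bits/symbol.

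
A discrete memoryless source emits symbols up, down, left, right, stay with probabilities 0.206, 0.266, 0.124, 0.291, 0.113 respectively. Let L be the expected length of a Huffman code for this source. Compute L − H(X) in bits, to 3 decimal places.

Entropy H = −Σ p log₂ p ≈ 2.2249 bits.
Huffman merges: 113/1000+31/250→237/1000; 103/500+237/1000→443/1000; 133/500+291/1000→557/1000; 443/1000+557/1000→1. L = 2237/1000 ≈ 2.2370.
L − H = 2.2370 − 2.2249 = 0.012 bits.

0.012 bits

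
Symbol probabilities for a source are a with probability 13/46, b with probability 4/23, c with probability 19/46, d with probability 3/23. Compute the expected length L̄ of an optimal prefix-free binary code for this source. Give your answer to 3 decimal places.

Repeatedly combine the two least-probable nodes; the expected code length is the sum of the merged weights.
merge 3/23 + 4/23 → 7/23
merge 13/46 + 7/23 → 27/46
merge 19/46 + 27/46 → 1
L = 7/23 + 27/46 + 1 = 87/46 ≈ 1.891 bits/symbol.

1.891 bits/symbol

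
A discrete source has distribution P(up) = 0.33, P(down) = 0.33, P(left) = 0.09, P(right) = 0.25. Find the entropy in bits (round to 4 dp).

H = −Σ pᵢ log₂ pᵢ.
−0.33·log₂(0.33) = 0.5278
−0.33·log₂(0.33) = 0.5278
−0.09·log₂(0.09) = 0.3127
−0.25·log₂(0.25) = 0.5000
Sum ≈ 1.8683 → 1.8683 bits.

1.8683 bits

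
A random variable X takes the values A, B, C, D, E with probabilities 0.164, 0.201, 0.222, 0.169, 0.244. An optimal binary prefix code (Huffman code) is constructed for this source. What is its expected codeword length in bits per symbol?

Repeatedly combine the two least-probable nodes; the expected code length is the sum of the merged weights.
merge 41/250 + 169/1000 → 333/1000
merge 201/1000 + 111/500 → 423/1000
merge 61/250 + 333/1000 → 577/1000
merge 423/1000 + 577/1000 → 1
L = 333/1000 + 423/1000 + 577/1000 + 1 = 2333/1000 = 2.333 bits/symbol.

2.333 bits/symbol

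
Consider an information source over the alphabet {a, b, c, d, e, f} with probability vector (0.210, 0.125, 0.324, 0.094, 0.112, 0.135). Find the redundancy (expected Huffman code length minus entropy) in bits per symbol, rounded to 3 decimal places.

0.027 bits

Entropy H = −Σ p log₂ p ≈ 2.4390 bits.
Huffman merges: 47/500+14/125→103/500; 1/8+27/200→13/50; 103/500+21/100→52/125; 13/50+81/250→73/125; 52/125+73/125→1. L = 1233/500 ≈ 2.4660.
L − H = 2.4660 − 2.4390 = 0.027 bits.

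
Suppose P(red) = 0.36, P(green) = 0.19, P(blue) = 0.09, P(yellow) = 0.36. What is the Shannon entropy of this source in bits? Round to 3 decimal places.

1.829 bits

H = −Σ pᵢ log₂ pᵢ.
−0.36·log₂(0.36) = 0.5306
−0.19·log₂(0.19) = 0.4552
−0.09·log₂(0.09) = 0.3127
−0.36·log₂(0.36) = 0.5306
Sum ≈ 1.8291 → 1.829 bits.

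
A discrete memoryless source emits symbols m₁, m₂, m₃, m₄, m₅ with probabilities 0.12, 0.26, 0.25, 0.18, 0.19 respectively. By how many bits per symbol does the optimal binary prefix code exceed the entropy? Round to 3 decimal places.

Entropy H = −Σ p log₂ p ≈ 2.2729 bits.
Huffman merges: 3/25+9/50→3/10; 19/100+1/4→11/25; 13/50+3/10→14/25; 11/25+14/25→1. L = 23/10 ≈ 2.3000.
L − H = 2.3000 − 2.2729 = 0.027 bits.

0.027 bits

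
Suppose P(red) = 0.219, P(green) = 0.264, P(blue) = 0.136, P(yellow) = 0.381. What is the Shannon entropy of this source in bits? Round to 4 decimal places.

H = −Σ pᵢ log₂ pᵢ.
−0.219·log₂(0.219) = 0.4798
−0.264·log₂(0.264) = 0.5072
−0.136·log₂(0.136) = 0.3915
−0.381·log₂(0.381) = 0.5304
Sum ≈ 1.9089 → 1.9089 bits.

1.9089 bits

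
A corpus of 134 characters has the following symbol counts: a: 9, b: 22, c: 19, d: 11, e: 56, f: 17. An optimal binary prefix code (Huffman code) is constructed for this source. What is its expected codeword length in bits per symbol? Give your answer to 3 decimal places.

Probabilities are the counts divided by 134.
Repeatedly combine the two least-probable nodes; the expected code length is the sum of the merged weights.
merge 9/134 + 11/134 → 10/67
merge 17/134 + 19/134 → 18/67
merge 10/67 + 11/67 → 21/67
merge 18/67 + 21/67 → 39/67
merge 28/67 + 39/67 → 1
L = 10/67 + 18/67 + 21/67 + 39/67 + 1 = 155/67 ≈ 2.313 bits/symbol.

2.313 bits/symbol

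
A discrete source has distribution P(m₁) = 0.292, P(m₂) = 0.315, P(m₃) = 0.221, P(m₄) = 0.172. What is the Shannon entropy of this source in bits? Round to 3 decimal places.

1.962 bits

H = −Σ pᵢ log₂ pᵢ.
−0.292·log₂(0.292) = 0.5186
−0.315·log₂(0.315) = 0.5250
−0.221·log₂(0.221) = 0.4813
−0.172·log₂(0.172) = 0.4368
Sum ≈ 1.9617 → 1.962 bits.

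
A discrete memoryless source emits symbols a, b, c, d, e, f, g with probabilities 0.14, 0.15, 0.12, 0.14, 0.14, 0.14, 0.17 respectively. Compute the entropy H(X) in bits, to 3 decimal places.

H = −Σ pᵢ log₂ pᵢ.
−0.14·log₂(0.14) = 0.3971
−0.15·log₂(0.15) = 0.4105
−0.12·log₂(0.12) = 0.3671
−0.14·log₂(0.14) = 0.3971
−0.14·log₂(0.14) = 0.3971
−0.14·log₂(0.14) = 0.3971
−0.17·log₂(0.17) = 0.4346
Sum ≈ 2.8006 → 2.801 bits.

2.801 bits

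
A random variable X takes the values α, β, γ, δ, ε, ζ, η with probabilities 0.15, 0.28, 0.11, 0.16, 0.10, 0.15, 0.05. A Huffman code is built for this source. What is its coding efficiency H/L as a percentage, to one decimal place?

98.0%

Entropy H = −Σ p log₂ p ≈ 2.6569 bits.
Huffman merges: 1/20+1/10→3/20; 11/100+3/20→13/50; 3/20+3/20→3/10; 4/25+13/50→21/50; 7/25+3/10→29/50; 21/50+29/50→1. L = 271/100 ≈ 2.7100.
Efficiency = H/L = 2.6569/2.7100 = 98.0%.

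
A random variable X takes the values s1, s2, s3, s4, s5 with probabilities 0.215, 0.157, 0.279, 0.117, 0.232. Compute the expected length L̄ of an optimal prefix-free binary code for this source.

Repeatedly combine the two least-probable nodes; the expected code length is the sum of the merged weights.
merge 117/1000 + 157/1000 → 137/500
merge 43/200 + 29/125 → 447/1000
merge 137/500 + 279/1000 → 553/1000
merge 447/1000 + 553/1000 → 1
L = 137/500 + 447/1000 + 553/1000 + 1 = 1137/500 = 2.274 bits/symbol.

2.274 bits/symbol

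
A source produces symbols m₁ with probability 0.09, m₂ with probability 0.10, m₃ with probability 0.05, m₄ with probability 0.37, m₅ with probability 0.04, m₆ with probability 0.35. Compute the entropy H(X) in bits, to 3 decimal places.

H = −Σ pᵢ log₂ pᵢ.
−0.09·log₂(0.09) = 0.3127
−0.10·log₂(0.10) = 0.3322
−0.05·log₂(0.05) = 0.2161
−0.37·log₂(0.37) = 0.5307
−0.04·log₂(0.04) = 0.1858
−0.35·log₂(0.35) = 0.5301
Sum ≈ 2.1075 → 2.108 bits.

2.108 bits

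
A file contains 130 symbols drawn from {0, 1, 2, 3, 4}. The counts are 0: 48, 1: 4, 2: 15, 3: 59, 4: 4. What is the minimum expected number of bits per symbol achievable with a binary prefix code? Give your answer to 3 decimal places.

Probabilities are the counts divided by 130.
Repeatedly combine the two least-probable nodes; the expected code length is the sum of the merged weights.
merge 2/65 + 2/65 → 4/65
merge 4/65 + 3/26 → 23/130
merge 23/130 + 24/65 → 71/130
merge 59/130 + 71/130 → 1
L = 4/65 + 23/130 + 71/130 + 1 = 116/65 ≈ 1.785 bits/symbol.

1.785 bits/symbol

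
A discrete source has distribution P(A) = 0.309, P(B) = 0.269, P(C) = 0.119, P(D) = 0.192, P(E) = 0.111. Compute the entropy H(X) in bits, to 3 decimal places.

2.208 bits

H = −Σ pᵢ log₂ pᵢ.
−0.309·log₂(0.309) = 0.5235
−0.269·log₂(0.269) = 0.5096
−0.119·log₂(0.119) = 0.3654
−0.192·log₂(0.192) = 0.4571
−0.111·log₂(0.111) = 0.3520
Sum ≈ 2.2077 → 2.208 bits.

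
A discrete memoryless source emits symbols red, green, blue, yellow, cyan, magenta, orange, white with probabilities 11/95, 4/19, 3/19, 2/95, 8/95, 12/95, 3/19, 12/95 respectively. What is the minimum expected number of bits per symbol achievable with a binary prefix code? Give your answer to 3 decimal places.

2.895 bits/symbol

Repeatedly combine the two least-probable nodes; the expected code length is the sum of the merged weights.
merge 2/95 + 8/95 → 2/19
merge 2/19 + 11/95 → 21/95
merge 12/95 + 12/95 → 24/95
merge 3/19 + 3/19 → 6/19
merge 4/19 + 21/95 → 41/95
merge 24/95 + 6/19 → 54/95
merge 41/95 + 54/95 → 1
L = 2/19 + 21/95 + 24/95 + 6/19 + 41/95 + 54/95 + 1 = 55/19 ≈ 2.895 bits/symbol.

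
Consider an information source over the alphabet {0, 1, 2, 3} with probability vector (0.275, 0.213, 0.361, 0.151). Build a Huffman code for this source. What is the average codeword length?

Repeatedly combine the two least-probable nodes; the expected code length is the sum of the merged weights.
merge 151/1000 + 213/1000 → 91/250
merge 11/40 + 361/1000 → 159/250
merge 91/250 + 159/250 → 1
L = 91/250 + 159/250 + 1 = 2 bits/symbol.

2 bits/symbol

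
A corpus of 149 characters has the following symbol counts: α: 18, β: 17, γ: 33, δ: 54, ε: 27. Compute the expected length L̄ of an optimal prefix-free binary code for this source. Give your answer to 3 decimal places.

Probabilities are the counts divided by 149.
Repeatedly combine the two least-probable nodes; the expected code length is the sum of the merged weights.
merge 17/149 + 18/149 → 35/149
merge 27/149 + 33/149 → 60/149
merge 35/149 + 54/149 → 89/149
merge 60/149 + 89/149 → 1
L = 35/149 + 60/149 + 89/149 + 1 = 333/149 ≈ 2.235 bits/symbol.

2.235 bits/symbol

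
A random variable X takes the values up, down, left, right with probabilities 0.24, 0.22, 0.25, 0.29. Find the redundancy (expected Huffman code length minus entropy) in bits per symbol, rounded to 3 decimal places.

Entropy H = −Σ p log₂ p ≈ 1.9926 bits.
Huffman merges: 11/50+6/25→23/50; 1/4+29/100→27/50; 23/50+27/50→1. L = 2 ≈ 2.0000.
L − H = 2.0000 − 1.9926 = 0.007 bits.

0.007 bits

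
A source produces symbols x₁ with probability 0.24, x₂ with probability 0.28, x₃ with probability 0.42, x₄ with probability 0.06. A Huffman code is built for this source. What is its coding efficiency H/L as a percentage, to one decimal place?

94.5%

Entropy H = −Σ p log₂ p ≈ 1.7775 bits.
Huffman merges: 3/50+6/25→3/10; 7/25+3/10→29/50; 21/50+29/50→1. L = 47/25 ≈ 1.8800.
Efficiency = H/L = 1.7775/1.8800 = 94.5%.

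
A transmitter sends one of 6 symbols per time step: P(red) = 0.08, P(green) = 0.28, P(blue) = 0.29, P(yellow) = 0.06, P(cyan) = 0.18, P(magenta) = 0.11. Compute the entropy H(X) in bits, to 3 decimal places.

H = −Σ pᵢ log₂ pᵢ.
−0.08·log₂(0.08) = 0.2915
−0.28·log₂(0.28) = 0.5142
−0.29·log₂(0.29) = 0.5179
−0.06·log₂(0.06) = 0.2435
−0.18·log₂(0.18) = 0.4453
−0.11·log₂(0.11) = 0.3503
Sum ≈ 2.3628 → 2.363 bits.

2.363 bits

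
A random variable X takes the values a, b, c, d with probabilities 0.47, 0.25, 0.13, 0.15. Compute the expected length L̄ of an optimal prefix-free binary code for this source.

Repeatedly combine the two least-probable nodes; the expected code length is the sum of the merged weights.
merge 13/100 + 3/20 → 7/25
merge 1/4 + 7/25 → 53/100
merge 47/100 + 53/100 → 1
L = 7/25 + 53/100 + 1 = 181/100 = 1.81 bits/symbol.

1.81 bits/symbol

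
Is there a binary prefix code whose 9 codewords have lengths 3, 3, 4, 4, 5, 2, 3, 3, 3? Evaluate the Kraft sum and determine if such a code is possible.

1.03125; no

With common denominator 2^5 = 32: Σ 2^(−ℓᵢ) = 4/32 + 4/32 + 2/32 + 2/32 + 1/32 + 8/32 + 4/32 + 4/32 + 4/32 = 33/32 = 1.03125.
Kraft's inequality requires Σ ≤ 1; here Σ = 1.03125 > 1, so no such prefix code exists.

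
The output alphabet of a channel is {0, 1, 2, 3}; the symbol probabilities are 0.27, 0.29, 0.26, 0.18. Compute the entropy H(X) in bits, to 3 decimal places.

H = −Σ pᵢ log₂ pᵢ.
−0.27·log₂(0.27) = 0.5100
−0.29·log₂(0.29) = 0.5179
−0.26·log₂(0.26) = 0.5053
−0.18·log₂(0.18) = 0.4453
Sum ≈ 1.9785 → 1.979 bits.

1.979 bits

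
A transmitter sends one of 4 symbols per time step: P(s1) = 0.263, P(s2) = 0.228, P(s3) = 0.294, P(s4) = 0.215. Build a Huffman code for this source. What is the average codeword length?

Repeatedly combine the two least-probable nodes; the expected code length is the sum of the merged weights.
merge 43/200 + 57/250 → 443/1000
merge 263/1000 + 147/500 → 557/1000
merge 443/1000 + 557/1000 → 1
L = 443/1000 + 557/1000 + 1 = 2 bits/symbol.

2 bits/symbol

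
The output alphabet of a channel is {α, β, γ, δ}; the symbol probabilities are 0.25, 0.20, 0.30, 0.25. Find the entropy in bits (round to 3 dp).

H = −Σ pᵢ log₂ pᵢ.
−0.25·log₂(0.25) = 0.5000
−0.20·log₂(0.20) = 0.4644
−0.30·log₂(0.30) = 0.5211
−0.25·log₂(0.25) = 0.5000
Sum ≈ 1.9855 → 1.985 bits.

1.985 bits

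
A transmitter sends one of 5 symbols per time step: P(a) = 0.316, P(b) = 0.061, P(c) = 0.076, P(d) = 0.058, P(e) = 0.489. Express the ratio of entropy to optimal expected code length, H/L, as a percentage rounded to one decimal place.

98.5%

Entropy H = −Σ p log₂ p ≈ 1.7968 bits.
Huffman merges: 29/500+61/1000→119/1000; 19/250+119/1000→39/200; 39/200+79/250→511/1000; 489/1000+511/1000→1. L = 73/40 ≈ 1.8250.
Efficiency = H/L = 1.7968/1.8250 = 98.5%.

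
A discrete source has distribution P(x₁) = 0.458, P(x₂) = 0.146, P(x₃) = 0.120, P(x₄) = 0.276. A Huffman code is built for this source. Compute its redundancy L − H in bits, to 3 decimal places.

Entropy H = −Σ p log₂ p ≈ 1.8009 bits.
Huffman merges: 3/25+73/500→133/500; 133/500+69/250→271/500; 229/500+271/500→1. L = 226/125 ≈ 1.8080.
L − H = 1.8080 − 1.8009 = 0.007 bits.

0.007 bits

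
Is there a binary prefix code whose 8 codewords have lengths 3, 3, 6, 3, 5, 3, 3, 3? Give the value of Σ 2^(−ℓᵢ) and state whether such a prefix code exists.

0.796875; yes

With common denominator 2^6 = 64: Σ 2^(−ℓᵢ) = 8/64 + 8/64 + 1/64 + 8/64 + 2/64 + 8/64 + 8/64 + 8/64 = 51/64 = 0.796875.
Kraft's inequality requires Σ ≤ 1; here Σ = 0.796875 ≤ 1, so such a prefix code exists.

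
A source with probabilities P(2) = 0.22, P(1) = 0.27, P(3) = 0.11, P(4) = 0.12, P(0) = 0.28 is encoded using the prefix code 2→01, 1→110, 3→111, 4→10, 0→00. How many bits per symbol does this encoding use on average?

2.38 bits/symbol

L̄ = Σ pᵢ·ℓᵢ = 0.22·2 + 0.27·3 + 0.11·3 + 0.12·2 + 0.28·2 = 2.38 bits/symbol.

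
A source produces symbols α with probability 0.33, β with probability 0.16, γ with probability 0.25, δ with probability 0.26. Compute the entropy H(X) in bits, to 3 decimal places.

1.956 bits

H = −Σ pᵢ log₂ pᵢ.
−0.33·log₂(0.33) = 0.5278
−0.16·log₂(0.16) = 0.4230
−0.25·log₂(0.25) = 0.5000
−0.26·log₂(0.26) = 0.5053
Sum ≈ 1.9561 → 1.956 bits.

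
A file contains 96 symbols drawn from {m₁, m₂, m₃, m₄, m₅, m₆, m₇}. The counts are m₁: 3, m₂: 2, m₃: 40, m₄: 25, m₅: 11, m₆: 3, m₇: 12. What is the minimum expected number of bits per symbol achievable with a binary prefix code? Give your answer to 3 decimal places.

2.240 bits/symbol

Probabilities are the counts divided by 96.
Repeatedly combine the two least-probable nodes; the expected code length is the sum of the merged weights.
merge 1/48 + 1/32 → 5/96
merge 1/32 + 5/96 → 1/12
merge 1/12 + 11/96 → 19/96
merge 1/8 + 19/96 → 31/96
merge 25/96 + 31/96 → 7/12
merge 5/12 + 7/12 → 1
L = 5/96 + 1/12 + 19/96 + 31/96 + 7/12 + 1 = 215/96 ≈ 2.240 bits/symbol.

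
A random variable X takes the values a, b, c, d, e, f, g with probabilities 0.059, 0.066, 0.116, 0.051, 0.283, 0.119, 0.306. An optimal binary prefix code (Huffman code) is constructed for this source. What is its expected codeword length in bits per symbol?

Repeatedly combine the two least-probable nodes; the expected code length is the sum of the merged weights.
merge 51/1000 + 59/1000 → 11/100
merge 33/500 + 11/100 → 22/125
merge 29/250 + 119/1000 → 47/200
merge 22/125 + 47/200 → 411/1000
merge 283/1000 + 153/500 → 589/1000
merge 411/1000 + 589/1000 → 1
L = 11/100 + 22/125 + 47/200 + 411/1000 + 589/1000 + 1 = 2521/1000 = 2.521 bits/symbol.

2.521 bits/symbol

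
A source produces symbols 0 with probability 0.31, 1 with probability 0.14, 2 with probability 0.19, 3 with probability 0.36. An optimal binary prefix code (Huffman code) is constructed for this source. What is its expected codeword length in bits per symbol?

1.97 bits/symbol

Repeatedly combine the two least-probable nodes; the expected code length is the sum of the merged weights.
merge 7/50 + 19/100 → 33/100
merge 31/100 + 33/100 → 16/25
merge 9/25 + 16/25 → 1
L = 33/100 + 16/25 + 1 = 197/100 = 1.97 bits/symbol.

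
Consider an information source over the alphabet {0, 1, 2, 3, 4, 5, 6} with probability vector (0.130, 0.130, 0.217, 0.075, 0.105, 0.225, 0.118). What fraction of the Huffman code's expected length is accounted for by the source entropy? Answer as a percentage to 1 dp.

99.1%

Entropy H = −Σ p log₂ p ≈ 2.7133 bits.
Huffman merges: 3/40+21/200→9/50; 59/500+13/100→31/125; 13/100+9/50→31/100; 217/1000+9/40→221/500; 31/125+31/100→279/500; 221/500+279/500→1. L = 1369/500 ≈ 2.7380.
Efficiency = H/L = 2.7133/2.7380 = 99.1%.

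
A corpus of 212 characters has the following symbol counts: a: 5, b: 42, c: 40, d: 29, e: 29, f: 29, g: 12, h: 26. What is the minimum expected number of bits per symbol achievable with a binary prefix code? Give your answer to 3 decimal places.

Probabilities are the counts divided by 212.
Repeatedly combine the two least-probable nodes; the expected code length is the sum of the merged weights.
merge 5/212 + 3/53 → 17/212
merge 17/212 + 13/106 → 43/212
merge 29/212 + 29/212 → 29/106
merge 29/212 + 10/53 → 69/212
merge 21/106 + 43/212 → 85/212
merge 29/106 + 69/212 → 127/212
merge 85/212 + 127/212 → 1
L = 17/212 + 43/212 + 29/106 + 69/212 + 85/212 + 127/212 + 1 = 611/212 ≈ 2.882 bits/symbol.

2.882 bits/symbol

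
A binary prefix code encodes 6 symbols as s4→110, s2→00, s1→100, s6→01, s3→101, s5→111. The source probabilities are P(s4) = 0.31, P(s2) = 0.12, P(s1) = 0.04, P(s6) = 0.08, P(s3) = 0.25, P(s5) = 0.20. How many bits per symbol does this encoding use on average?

L̄ = Σ pᵢ·ℓᵢ = 0.31·3 + 0.12·2 + 0.04·3 + 0.08·2 + 0.25·3 + 0.20·3 = 2.8 bits/symbol.

2.8 bits/symbol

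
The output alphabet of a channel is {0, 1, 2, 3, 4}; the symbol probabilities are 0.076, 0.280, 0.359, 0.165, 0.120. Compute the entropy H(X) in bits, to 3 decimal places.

H = −Σ pᵢ log₂ pᵢ.
−0.076·log₂(0.076) = 0.2826
−0.280·log₂(0.280) = 0.5142
−0.359·log₂(0.359) = 0.5306
−0.165·log₂(0.165) = 0.4289
−0.120·log₂(0.120) = 0.3671
Sum ≈ 2.1233 → 2.123 bits.

2.123 bits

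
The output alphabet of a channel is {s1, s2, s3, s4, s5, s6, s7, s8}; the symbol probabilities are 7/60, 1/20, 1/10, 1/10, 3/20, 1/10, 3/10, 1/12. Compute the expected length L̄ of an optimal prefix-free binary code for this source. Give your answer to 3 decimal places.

2.833 bits/symbol

Repeatedly combine the two least-probable nodes; the expected code length is the sum of the merged weights.
merge 1/20 + 1/12 → 2/15
merge 1/10 + 1/10 → 1/5
merge 1/10 + 7/60 → 13/60
merge 2/15 + 3/20 → 17/60
merge 1/5 + 13/60 → 5/12
merge 17/60 + 3/10 → 7/12
merge 5/12 + 7/12 → 1
L = 2/15 + 1/5 + 13/60 + 17/60 + 5/12 + 7/12 + 1 = 17/6 ≈ 2.833 bits/symbol.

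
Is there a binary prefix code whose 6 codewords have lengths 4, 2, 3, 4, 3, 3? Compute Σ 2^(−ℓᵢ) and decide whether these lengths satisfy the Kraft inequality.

With common denominator 2^4 = 16: Σ 2^(−ℓᵢ) = 1/16 + 4/16 + 2/16 + 1/16 + 2/16 + 2/16 = 12/16 = 0.75.
Kraft's inequality requires Σ ≤ 1; here Σ = 0.75 ≤ 1, so such a prefix code exists.

0.75; yes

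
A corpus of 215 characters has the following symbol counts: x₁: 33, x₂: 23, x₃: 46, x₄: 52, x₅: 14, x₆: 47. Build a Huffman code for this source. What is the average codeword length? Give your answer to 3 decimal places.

2.498 bits/symbol

Probabilities are the counts divided by 215.
Repeatedly combine the two least-probable nodes; the expected code length is the sum of the merged weights.
merge 14/215 + 23/215 → 37/215
merge 33/215 + 37/215 → 14/43
merge 46/215 + 47/215 → 93/215
merge 52/215 + 14/43 → 122/215
merge 93/215 + 122/215 → 1
L = 37/215 + 14/43 + 93/215 + 122/215 + 1 = 537/215 ≈ 2.498 bits/symbol.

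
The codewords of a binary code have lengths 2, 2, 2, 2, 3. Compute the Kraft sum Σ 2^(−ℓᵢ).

1.125

With common denominator 2^3 = 8: Σ 2^(−ℓᵢ) = 2/8 + 2/8 + 2/8 + 2/8 + 1/8 = 9/8 = 1.125.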